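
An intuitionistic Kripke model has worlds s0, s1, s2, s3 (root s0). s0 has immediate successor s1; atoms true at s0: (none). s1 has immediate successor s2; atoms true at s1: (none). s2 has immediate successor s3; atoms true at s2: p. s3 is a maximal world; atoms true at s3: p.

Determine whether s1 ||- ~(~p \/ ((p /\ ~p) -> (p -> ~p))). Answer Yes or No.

s1 ||-/- ~(~p \/ ((p /\ ~p) -> (p -> ~p))) since s1 is accessible from s1 and s1 ||- ~p \/ ((p /\ ~p) -> (p -> ~p)).
s1 ||- ~p \/ ((p /\ ~p) -> (p -> ~p)) via the disjunct (p /\ ~p) -> (p -> ~p).

No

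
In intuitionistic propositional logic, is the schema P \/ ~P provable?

This is the law of excluded middle, which is not intuitionistically valid.
A Kripke countermodel: worlds u0, u1; order generated by u0 <= u1; atoms true at each world — u0:{}; u1:{P}.
u0 ||-/- P \/ ~P: neither disjunct is forced at u0.
u0 lacks atom P, so u0 ||-/- P.
So the root u0 does not force the formula.

No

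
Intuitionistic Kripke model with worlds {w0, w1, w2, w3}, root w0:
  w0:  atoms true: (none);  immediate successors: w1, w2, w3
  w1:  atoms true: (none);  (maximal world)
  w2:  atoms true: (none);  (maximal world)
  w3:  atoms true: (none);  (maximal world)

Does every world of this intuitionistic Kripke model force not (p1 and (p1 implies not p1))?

Yes

w0 forces not (p1 and (p1 implies not p1)): no world accessible from w0 forces p1 and (p1 implies not p1).
Since the root w0 forces not (p1 and (p1 implies not p1)) and forcing is persistent (monotone upward), every world forces it.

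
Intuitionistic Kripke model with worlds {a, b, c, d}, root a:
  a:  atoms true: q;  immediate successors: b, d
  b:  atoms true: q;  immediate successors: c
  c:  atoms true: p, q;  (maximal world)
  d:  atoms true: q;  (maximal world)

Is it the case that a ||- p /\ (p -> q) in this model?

No

a ||-/- p /\ (p -> q) since a fails p.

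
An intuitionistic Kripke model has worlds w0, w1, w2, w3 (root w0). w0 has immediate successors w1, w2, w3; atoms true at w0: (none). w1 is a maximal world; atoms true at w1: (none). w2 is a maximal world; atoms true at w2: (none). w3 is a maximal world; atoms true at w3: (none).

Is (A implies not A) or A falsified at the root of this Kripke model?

No

w0 forces (A implies not A) or A via the disjunct A implies not A.
So the root w0 forces (A implies not A) or A; the model is not a countermodel.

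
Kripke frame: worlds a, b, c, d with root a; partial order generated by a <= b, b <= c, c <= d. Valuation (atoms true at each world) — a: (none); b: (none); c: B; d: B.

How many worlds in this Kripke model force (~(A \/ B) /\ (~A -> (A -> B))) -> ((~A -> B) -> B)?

4

a: forces it.
b: forces it.
c: forces it.
d: forces it.
Worlds forcing the formula: {a, b, c, d}.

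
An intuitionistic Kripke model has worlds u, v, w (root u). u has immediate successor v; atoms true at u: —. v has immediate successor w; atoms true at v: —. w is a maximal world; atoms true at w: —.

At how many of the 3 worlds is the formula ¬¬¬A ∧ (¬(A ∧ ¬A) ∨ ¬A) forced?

u: forces it.
v: forces it.
w: forces it.
Worlds forcing the formula: {u, v, w}.

3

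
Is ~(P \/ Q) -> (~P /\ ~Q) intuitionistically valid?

Yes

This is a constructively valid De Morgan direction (negated disjunction to conjunction of negations), which is intuitionistically derivable.
From ~(P \/ Q): if P held then P \/ Q would, contradiction — so ~P; similarly ~Q.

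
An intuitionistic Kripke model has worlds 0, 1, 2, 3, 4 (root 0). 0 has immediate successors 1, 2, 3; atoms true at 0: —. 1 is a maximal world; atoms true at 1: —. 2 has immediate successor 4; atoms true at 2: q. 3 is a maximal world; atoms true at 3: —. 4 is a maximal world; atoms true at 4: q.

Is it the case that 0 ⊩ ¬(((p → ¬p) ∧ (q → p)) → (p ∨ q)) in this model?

No

0 ⊮ ¬(((p → ¬p) ∧ (q → p)) → (p ∨ q)) since 2 is accessible from 0 and 2 ⊩ ((p → ¬p) ∧ (q → p)) → (p ∨ q).
2 ⊩ ((p → ¬p) ∧ (q → p)) → (p ∨ q) vacuously: no world accessible from 2 forces the antecedent (p → ¬p) ∧ (q → p).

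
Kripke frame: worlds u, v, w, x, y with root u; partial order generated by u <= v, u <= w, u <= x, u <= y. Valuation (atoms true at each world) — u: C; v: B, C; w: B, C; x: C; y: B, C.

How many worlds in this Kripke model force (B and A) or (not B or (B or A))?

u: does not force it — u does not force (B and A) or (not B or (B or A)): neither disjunct is forced at u.
v: forces it.
w: forces it.
x: forces it.
y: forces it.
Worlds forcing the formula: {v, w, x, y}.

4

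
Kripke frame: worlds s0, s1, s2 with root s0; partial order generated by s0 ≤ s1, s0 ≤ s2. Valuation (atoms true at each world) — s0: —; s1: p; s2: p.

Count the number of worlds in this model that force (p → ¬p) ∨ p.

2

s0: does not force it — s0 ⊮ (p → ¬p) ∨ p: neither disjunct is forced at s0.
s1: forces it.
s2: forces it.
Worlds forcing the formula: {s1, s2}.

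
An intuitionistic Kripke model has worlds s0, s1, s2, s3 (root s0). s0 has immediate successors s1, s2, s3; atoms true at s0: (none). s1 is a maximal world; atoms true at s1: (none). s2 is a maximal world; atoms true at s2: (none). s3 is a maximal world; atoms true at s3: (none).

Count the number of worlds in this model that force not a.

s0: forces it.
s1: forces it.
s2: forces it.
s3: forces it.
Worlds forcing the formula: {s0, s1, s2, s3}.

4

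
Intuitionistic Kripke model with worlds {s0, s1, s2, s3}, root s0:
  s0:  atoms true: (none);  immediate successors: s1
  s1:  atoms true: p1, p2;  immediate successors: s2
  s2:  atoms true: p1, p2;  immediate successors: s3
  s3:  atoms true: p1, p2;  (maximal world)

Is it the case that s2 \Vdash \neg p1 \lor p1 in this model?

Yes

s2 \Vdash \neg p1 \lor p1 via the disjunct p1.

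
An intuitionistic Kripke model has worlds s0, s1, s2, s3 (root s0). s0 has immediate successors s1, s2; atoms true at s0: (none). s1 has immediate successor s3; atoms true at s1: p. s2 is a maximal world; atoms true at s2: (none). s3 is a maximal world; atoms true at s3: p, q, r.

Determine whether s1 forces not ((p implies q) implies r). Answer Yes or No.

No

s1 does not force not ((p implies q) implies r) since s1 is accessible from s1 and s1 forces (p implies q) implies r.
s1 forces (p implies q) implies r: every world accessible from s1 that forces p implies q (namely s3) also forces r.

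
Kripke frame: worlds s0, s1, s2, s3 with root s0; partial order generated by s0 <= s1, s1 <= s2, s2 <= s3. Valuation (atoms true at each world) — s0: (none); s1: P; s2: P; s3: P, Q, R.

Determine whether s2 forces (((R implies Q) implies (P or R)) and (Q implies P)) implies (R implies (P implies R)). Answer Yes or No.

Yes

s2 forces (((R implies Q) implies (P or R)) and (Q implies P)) implies (R implies (P implies R)): every world accessible from s2 that forces ((R implies Q) implies (P or R)) and (Q implies P) (namely s2, s3) also forces R implies (P implies R).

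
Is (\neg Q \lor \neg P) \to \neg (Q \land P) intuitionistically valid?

This is a constructively valid De Morgan direction (disjunction of negations to negated conjunction), which is intuitionistically derivable.
If \neg Q holds at a world then no accessible world forces Q, hence none forces Q \land P; likewise for \neg P.

Yes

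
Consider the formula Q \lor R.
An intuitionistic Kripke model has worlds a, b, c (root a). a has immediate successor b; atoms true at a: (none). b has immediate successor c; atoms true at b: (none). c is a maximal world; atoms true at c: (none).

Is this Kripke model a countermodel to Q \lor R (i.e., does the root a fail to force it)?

Yes

a \nVdash Q \lor R: neither disjunct is forced at a.
a lacks atom Q, so a \nVdash Q.
So the root a does not force Q \lor R; the model is a countermodel.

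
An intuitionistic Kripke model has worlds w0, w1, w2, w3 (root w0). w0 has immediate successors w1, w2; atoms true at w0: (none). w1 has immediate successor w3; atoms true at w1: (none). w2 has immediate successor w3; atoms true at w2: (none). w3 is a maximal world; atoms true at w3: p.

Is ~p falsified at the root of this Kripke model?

Yes

w0 ||-/- ~p since w3 is accessible from w0 and w3 ||- p.
So the root w0 does not force ~p; the model is a countermodel.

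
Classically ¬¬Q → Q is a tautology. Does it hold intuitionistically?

This is double-negation elimination, which is not intuitionistically valid.
A Kripke countermodel: worlds w0, w1; order generated by w0 ≤ w1; atoms true at each world — w0:{}; w1:{Q}.
w0 ⊮ ¬¬Q → Q: already at w0 itself, w0 ⊩ ¬¬Q but w0 ⊮ Q.
w0 lacks atom Q, so w0 ⊮ Q.
So the root w0 does not force the formula.

No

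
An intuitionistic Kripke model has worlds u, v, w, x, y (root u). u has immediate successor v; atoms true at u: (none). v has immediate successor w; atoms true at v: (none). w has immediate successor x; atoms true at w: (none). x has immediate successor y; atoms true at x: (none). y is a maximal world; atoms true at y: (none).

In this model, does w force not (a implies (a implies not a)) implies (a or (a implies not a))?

w forces not (a implies (a implies not a)) implies (a or (a implies not a)) vacuously: no world accessible from w forces the antecedent not (a implies (a implies not a)).

Yes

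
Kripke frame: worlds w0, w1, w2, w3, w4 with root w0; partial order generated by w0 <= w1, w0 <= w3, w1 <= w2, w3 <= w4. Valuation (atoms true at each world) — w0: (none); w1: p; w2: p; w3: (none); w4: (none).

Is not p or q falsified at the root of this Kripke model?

w0 does not force not p or q: neither disjunct is forced at w0.
w0 does not force not p since w1 is accessible from w0 and w1 forces p.
So the root w0 does not force not p or q; the model is a countermodel.

Yes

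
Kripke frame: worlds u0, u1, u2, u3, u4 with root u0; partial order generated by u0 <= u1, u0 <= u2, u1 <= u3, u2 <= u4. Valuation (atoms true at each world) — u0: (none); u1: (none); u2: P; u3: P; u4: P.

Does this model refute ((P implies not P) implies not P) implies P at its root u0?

u0 does not force ((P implies not P) implies not P) implies P: already at u0 itself, u0 forces (P implies not P) implies not P but u0 does not force P.
u0 lacks atom P, so u0 does not force P.
So the root u0 does not force ((P implies not P) implies not P) implies P; the model is a countermodel.

Yes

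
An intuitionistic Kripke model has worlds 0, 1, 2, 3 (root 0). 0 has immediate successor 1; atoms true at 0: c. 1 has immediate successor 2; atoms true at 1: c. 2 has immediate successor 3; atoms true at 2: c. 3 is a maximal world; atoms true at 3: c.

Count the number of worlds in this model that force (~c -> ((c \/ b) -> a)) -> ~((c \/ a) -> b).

0: forces it.
1: forces it.
2: forces it.
3: forces it.
Worlds forcing the formula: {0, 1, 2, 3}.

4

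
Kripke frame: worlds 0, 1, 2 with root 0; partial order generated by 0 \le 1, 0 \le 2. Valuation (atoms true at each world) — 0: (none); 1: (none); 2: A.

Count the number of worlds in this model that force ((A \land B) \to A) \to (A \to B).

0: does not force it — 0 \nVdash ((A \land B) \to A) \to (A \to B): already at 0 itself, 0 \Vdash (A \land B) \to A but 0 \nVdash A \to B.
1: forces it.
2: does not force it.
Worlds forcing the formula: {1}.

1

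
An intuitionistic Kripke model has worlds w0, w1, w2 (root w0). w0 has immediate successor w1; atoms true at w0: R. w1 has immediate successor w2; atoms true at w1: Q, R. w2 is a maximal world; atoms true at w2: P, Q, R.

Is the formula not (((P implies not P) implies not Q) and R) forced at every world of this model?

Not every world: w0 does not force not (((P implies not P) implies not Q) and R).
w0 does not force not (((P implies not P) implies not Q) and R) since w0 is accessible from w0 and w0 forces ((P implies not P) implies not Q) and R.
w0 forces ((P implies not P) implies not Q) and R since w0 forces both conjuncts.

No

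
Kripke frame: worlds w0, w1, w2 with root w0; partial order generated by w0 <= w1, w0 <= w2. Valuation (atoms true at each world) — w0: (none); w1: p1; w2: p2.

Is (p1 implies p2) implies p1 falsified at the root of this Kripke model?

Yes

w0 does not force (p1 implies p2) implies p1: at the accessible world w2, w2 forces p1 implies p2 but w2 does not force p1.
w2 lacks atom p1, so w2 does not force p1.
So the root w0 does not force (p1 implies p2) implies p1; the model is a countermodel.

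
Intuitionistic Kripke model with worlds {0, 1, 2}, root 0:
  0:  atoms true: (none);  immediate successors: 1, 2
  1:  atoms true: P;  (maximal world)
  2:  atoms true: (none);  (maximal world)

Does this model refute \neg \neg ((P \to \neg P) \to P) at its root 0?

0 \nVdash \neg \neg ((P \to \neg P) \to P) since 2 is accessible from 0 and 2 \Vdash \neg ((P \to \neg P) \to P).
2 \Vdash \neg ((P \to \neg P) \to P): no world accessible from 2 forces (P \to \neg P) \to P.
So the root 0 does not force \neg \neg ((P \to \neg P) \to P); the model is a countermodel.

Yes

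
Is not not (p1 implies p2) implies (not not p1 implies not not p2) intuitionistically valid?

This is the distribution of double negation over implication, which is intuitionistically derivable.
Assume not not (p1 implies p2) and not not p1; suppose not p2. Then p1 implies p2 would give not p1 (by contraposition), contradicting not not p1; so not (p1 implies p2), contradicting not not (p1 implies p2). Hence not not p2.

Yes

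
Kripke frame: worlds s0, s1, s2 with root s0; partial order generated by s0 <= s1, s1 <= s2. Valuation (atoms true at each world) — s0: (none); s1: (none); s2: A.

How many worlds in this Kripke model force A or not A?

s0: does not force it — s0 does not force A or not A: neither disjunct is forced at s0.
s1: does not force it.
s2: forces it.
Worlds forcing the formula: {s2}.

1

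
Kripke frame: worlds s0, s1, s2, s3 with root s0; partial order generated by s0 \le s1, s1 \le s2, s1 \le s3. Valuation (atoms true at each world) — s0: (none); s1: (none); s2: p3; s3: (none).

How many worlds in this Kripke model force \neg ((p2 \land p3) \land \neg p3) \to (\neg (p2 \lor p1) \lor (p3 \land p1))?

s0: forces it.
s1: forces it.
s2: forces it.
s3: forces it.
Worlds forcing the formula: {s0, s1, s2, s3}.

4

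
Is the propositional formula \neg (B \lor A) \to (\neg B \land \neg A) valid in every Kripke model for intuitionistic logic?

This is a constructively valid De Morgan direction (negated disjunction to conjunction of negations), which is intuitionistically derivable.
From \neg (B \lor A): if B held then B \lor A would, contradiction — so \neg B; similarly \neg A.

Yes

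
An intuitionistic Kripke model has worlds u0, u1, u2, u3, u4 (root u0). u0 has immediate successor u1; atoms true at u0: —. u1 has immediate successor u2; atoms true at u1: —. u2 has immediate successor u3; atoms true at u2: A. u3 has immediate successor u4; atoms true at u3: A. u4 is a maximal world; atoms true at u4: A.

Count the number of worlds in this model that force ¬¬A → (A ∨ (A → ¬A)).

u0: does not force it — u0 ⊮ ¬¬A → (A ∨ (A → ¬A)): already at u0 itself, u0 ⊩ ¬¬A but u0 ⊮ A ∨ (A → ¬A).
u1: does not force it.
u2: forces it.
u3: forces it.
u4: forces it.
Worlds forcing the formula: {u2, u3, u4}.

3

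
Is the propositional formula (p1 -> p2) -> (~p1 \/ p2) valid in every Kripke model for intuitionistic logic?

This is the material-implication-as-disjunction principle, which is not intuitionistically valid.
A Kripke countermodel: worlds u, v; order generated by u <= v; atoms true at each world — u:{}; v:{p1,p2}.
u ||-/- (p1 -> p2) -> (~p1 \/ p2): already at u itself, u ||- p1 -> p2 but u ||-/- ~p1 \/ p2.
u ||-/- ~p1 \/ p2: neither disjunct is forced at u.
u ||-/- ~p1 since v is accessible from u and v ||- p1.
So the root u does not force the formula.

No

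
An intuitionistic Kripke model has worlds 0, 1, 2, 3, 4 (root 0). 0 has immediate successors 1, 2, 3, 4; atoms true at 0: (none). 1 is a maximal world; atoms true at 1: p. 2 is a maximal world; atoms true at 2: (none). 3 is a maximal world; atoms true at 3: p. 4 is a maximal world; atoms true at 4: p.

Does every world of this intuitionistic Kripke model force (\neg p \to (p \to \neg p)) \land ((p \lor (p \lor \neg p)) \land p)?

No

Not every world: 0 \nVdash (\neg p \to (p \to \neg p)) \land ((p \lor (p \lor \neg p)) \land p).
0 \nVdash (\neg p \to (p \to \neg p)) \land ((p \lor (p \lor \neg p)) \land p) since 0 fails (p \lor (p \lor \neg p)) \land p.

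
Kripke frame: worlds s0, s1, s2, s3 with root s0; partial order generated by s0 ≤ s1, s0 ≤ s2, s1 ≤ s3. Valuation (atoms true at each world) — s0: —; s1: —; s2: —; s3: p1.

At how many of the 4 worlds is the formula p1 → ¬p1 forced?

1

s0: does not force it — s0 ⊮ p1 → ¬p1: at the accessible world s3, s3 ⊩ p1 but s3 ⊮ ¬p1.
s1: does not force it — s1 ⊮ p1 → ¬p1: at the accessible world s3, s3 ⊩ p1 but s3 ⊮ ¬p1.
s2: forces it.
s3: does not force it — s3 ⊮ p1 → ¬p1: already at s3 itself, s3 ⊩ p1 but s3 ⊮ ¬p1.
Worlds forcing the formula: {s2}.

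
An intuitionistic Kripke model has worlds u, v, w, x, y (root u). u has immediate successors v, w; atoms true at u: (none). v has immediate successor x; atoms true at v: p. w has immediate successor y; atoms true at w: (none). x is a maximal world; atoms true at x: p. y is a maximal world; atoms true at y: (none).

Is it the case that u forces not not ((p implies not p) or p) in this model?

u forces not not ((p implies not p) or p): no world accessible from u forces not ((p implies not p) or p).

Yes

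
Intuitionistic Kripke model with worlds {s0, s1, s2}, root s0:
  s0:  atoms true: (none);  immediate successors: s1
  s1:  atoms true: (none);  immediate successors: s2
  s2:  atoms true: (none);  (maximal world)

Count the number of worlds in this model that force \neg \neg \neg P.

s0: forces it.
s1: forces it.
s2: forces it.
Worlds forcing the formula: {s0, s1, s2}.

3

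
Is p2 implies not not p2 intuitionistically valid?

This is double-negation introduction, which is intuitionistically derivable.
If a world forces p2 then every accessible world forces p2 (persistence), so none forces not p2; hence not not p2.

Yes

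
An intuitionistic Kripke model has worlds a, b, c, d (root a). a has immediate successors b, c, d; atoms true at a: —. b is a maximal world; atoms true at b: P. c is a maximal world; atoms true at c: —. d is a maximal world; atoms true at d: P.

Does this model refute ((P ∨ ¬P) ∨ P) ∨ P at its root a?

Yes

a ⊮ ((P ∨ ¬P) ∨ P) ∨ P: neither disjunct is forced at a.
a ⊮ (P ∨ ¬P) ∨ P: neither disjunct is forced at a.
a ⊮ P ∨ ¬P: neither disjunct is forced at a.
a lacks atom P, so a ⊮ P.
So the root a does not force ((P ∨ ¬P) ∨ P) ∨ P; the model is a countermodel.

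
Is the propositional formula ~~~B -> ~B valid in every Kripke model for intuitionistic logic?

Yes

This is triple-negation reduction, which is intuitionistically derivable.
Assume ~~~B and suppose B. Then ~~B (double-negation introduction), contradicting ~~~B. So ~B.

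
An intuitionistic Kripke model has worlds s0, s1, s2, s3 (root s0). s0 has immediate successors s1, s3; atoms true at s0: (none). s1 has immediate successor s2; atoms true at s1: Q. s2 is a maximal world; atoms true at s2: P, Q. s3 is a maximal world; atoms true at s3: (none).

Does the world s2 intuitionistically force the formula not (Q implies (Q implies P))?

No

s2 does not force not (Q implies (Q implies P)) since s2 is accessible from s2 and s2 forces Q implies (Q implies P).
s2 forces Q implies (Q implies P): every world accessible from s2 that forces Q (namely s2) also forces Q implies P.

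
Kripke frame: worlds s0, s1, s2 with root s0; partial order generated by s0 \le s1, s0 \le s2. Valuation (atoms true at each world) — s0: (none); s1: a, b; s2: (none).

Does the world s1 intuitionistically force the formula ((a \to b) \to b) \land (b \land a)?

s1 \Vdash ((a \to b) \to b) \land (b \land a) since s1 forces both conjuncts.

Yes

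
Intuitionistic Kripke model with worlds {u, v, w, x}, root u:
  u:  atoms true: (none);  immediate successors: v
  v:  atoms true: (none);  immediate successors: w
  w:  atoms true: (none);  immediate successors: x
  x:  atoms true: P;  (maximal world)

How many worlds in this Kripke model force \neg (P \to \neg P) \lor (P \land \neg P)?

u: forces it.
v: forces it.
w: forces it.
x: forces it.
Worlds forcing the formula: {u, v, w, x}.

4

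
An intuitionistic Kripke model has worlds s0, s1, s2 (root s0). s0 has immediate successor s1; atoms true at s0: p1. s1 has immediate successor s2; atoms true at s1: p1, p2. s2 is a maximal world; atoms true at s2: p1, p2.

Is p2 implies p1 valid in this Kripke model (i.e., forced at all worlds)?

s0 forces p2 implies p1: every world accessible from s0 that forces p2 (namely s1, s2) also forces p1.
Since the root s0 forces p2 implies p1 and forcing is persistent (monotone upward), every world forces it.

Yes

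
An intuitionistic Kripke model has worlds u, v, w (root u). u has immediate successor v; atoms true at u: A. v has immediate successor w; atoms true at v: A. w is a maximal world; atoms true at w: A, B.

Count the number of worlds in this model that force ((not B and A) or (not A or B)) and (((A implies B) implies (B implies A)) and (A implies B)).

u: does not force it — u does not force ((not B and A) or (not A or B)) and (((A implies B) implies (B implies A)) and (A implies B)) since u fails (not B and A) or (not A or B).
v: does not force it — v does not force ((not B and A) or (not A or B)) and (((A implies B) implies (B implies A)) and (A implies B)) since v fails (not B and A) or (not A or B).
w: forces it.
Worlds forcing the formula: {w}.

1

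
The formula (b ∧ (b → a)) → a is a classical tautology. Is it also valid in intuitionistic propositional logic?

This is modus ponens in implicational form, which is intuitionistically derivable.
If a world forces b and b → a, then applying the implication at that world (which is accessible from itself) gives a.

Yes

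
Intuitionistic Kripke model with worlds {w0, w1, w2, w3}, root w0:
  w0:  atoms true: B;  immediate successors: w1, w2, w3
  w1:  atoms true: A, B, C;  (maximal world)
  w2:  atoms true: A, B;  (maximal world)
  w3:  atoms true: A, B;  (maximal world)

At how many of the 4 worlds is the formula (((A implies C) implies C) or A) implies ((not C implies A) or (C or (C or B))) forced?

w0: forces it.
w1: forces it.
w2: forces it.
w3: forces it.
Worlds forcing the formula: {w0, w1, w2, w3}.

4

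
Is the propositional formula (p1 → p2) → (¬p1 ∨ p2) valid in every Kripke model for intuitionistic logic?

This is the material-implication-as-disjunction principle, which is not intuitionistically valid.
A Kripke countermodel: worlds s0, s1; order generated by s0 ≤ s1; atoms true at each world — s0:{}; s1:{p1,p2}.
s0 ⊮ (p1 → p2) → (¬p1 ∨ p2): already at s0 itself, s0 ⊩ p1 → p2 but s0 ⊮ ¬p1 ∨ p2.
s0 ⊮ ¬p1 ∨ p2: neither disjunct is forced at s0.
s0 ⊮ ¬p1 since s1 is accessible from s0 and s1 ⊩ p1.
So the root s0 does not force the formula.

No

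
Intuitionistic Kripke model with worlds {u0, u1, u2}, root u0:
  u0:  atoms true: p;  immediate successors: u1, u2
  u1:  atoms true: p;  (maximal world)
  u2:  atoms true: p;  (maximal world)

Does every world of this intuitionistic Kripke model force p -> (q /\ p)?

Not every world: u0 ||-/- p -> (q /\ p).
u0 ||-/- p -> (q /\ p): already at u0 itself, u0 ||- p but u0 ||-/- q /\ p.
u0 ||-/- q /\ p since u0 fails q.

No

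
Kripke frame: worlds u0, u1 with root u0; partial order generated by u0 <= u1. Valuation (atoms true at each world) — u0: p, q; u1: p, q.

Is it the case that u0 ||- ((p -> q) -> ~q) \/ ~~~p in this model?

No

u0 ||-/- ((p -> q) -> ~q) \/ ~~~p: neither disjunct is forced at u0.
u0 ||-/- (p -> q) -> ~q: already at u0 itself, u0 ||- p -> q but u0 ||-/- ~q.
u0 ||-/- ~q since u0 is accessible from u0 and u0 ||- q.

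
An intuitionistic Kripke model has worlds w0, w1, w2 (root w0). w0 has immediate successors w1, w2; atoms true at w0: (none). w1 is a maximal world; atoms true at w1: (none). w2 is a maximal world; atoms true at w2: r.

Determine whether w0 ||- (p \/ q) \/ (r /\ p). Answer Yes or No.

w0 ||-/- (p \/ q) \/ (r /\ p): neither disjunct is forced at w0.
w0 ||-/- p \/ q: neither disjunct is forced at w0.
w0 lacks atom p, so w0 ||-/- p.

No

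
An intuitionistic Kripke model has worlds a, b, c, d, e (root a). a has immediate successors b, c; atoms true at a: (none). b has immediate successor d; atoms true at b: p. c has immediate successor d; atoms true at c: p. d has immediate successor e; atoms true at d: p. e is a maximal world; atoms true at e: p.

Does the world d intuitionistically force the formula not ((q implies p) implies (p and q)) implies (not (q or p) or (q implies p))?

d forces not ((q implies p) implies (p and q)) implies (not (q or p) or (q implies p)): every world accessible from d that forces not ((q implies p) implies (p and q)) (namely d, e) also forces not (q or p) or (q implies p).

Yes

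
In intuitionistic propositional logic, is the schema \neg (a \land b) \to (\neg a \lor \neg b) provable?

No

This is the constructively invalid direction of De Morgan's law for conjunction, which is not intuitionistically valid.
A Kripke countermodel: worlds 0, 1, 2; order generated by 0 \le 1, 0 \le 2; atoms true at each world — 0:{}; 1:{a}; 2:{b}.
0 \nVdash \neg (a \land b) \to (\neg a \lor \neg b): already at 0 itself, 0 \Vdash \neg (a \land b) but 0 \nVdash \neg a \lor \neg b.
0 \nVdash \neg a \lor \neg b: neither disjunct is forced at 0.
0 \nVdash \neg a since 1 is accessible from 0 and 1 \Vdash a.
So the root 0 does not force the formula.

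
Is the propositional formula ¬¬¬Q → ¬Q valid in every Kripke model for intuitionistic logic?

This is triple-negation reduction, which is intuitionistically derivable.
Assume ¬¬¬Q and suppose Q. Then ¬¬Q (double-negation introduction), contradicting ¬¬¬Q. So ¬Q.

Yes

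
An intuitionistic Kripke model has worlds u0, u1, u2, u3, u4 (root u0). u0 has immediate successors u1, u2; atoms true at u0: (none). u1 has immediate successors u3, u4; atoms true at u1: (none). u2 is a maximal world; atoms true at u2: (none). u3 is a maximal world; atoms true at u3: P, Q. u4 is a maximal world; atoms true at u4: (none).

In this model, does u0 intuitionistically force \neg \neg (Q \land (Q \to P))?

u0 \nVdash \neg \neg (Q \land (Q \to P)) since u2 is accessible from u0 and u2 \Vdash \neg (Q \land (Q \to P)).
u2 \Vdash \neg (Q \land (Q \to P)): no world accessible from u2 forces Q \land (Q \to P).

No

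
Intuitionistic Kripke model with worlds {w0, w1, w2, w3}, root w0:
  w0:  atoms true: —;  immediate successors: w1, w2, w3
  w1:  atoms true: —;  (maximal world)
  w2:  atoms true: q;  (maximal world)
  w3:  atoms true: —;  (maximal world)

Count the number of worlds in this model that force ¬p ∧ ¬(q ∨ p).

w0: does not force it — w0 ⊮ ¬p ∧ ¬(q ∨ p) since w0 fails ¬(q ∨ p).
w1: forces it.
w2: does not force it.
w3: forces it.
Worlds forcing the formula: {w1, w3}.

2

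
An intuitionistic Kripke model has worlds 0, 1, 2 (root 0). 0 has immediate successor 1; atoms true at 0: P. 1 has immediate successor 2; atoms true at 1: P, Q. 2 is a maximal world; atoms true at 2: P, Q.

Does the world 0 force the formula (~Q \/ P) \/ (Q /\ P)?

Yes

0 ||- (~Q \/ P) \/ (Q /\ P) via the disjunct ~Q \/ P.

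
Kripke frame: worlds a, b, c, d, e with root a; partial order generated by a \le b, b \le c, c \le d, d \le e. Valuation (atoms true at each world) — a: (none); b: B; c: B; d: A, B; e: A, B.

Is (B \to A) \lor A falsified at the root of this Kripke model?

a \nVdash (B \to A) \lor A: neither disjunct is forced at a.
a \nVdash B \to A: at the accessible world b, b \Vdash B but b \nVdash A.
b lacks atom A, so b \nVdash A.
So the root a does not force (B \to A) \lor A; the model is a countermodel.

Yes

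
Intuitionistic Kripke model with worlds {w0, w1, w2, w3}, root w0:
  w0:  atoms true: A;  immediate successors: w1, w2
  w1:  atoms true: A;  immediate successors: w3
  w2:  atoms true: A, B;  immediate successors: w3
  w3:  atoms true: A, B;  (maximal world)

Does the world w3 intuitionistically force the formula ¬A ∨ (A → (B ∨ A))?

w3 ⊩ ¬A ∨ (A → (B ∨ A)) via the disjunct A → (B ∨ A).

Yes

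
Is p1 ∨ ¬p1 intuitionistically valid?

This is the law of excluded middle, which is not intuitionistically valid.
A Kripke countermodel: worlds u0, u1; order generated by u0 ≤ u1; atoms true at each world — u0:{}; u1:{p1}.
u0 ⊮ p1 ∨ ¬p1: neither disjunct is forced at u0.
u0 lacks atom p1, so u0 ⊮ p1.
So the root u0 does not force the formula.

No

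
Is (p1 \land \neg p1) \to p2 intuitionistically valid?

This is an instance of ex falso quodlibet, which is intuitionistically derivable.
No world can force both p1 and \neg p1, so the antecedent p1 \land \neg p1 is never forced and the implication holds vacuously at every world.

Yes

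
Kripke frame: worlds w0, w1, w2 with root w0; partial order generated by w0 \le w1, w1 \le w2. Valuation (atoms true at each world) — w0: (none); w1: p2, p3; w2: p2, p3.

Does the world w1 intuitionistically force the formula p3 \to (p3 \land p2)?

w1 \Vdash p3 \to (p3 \land p2): every world accessible from w1 that forces p3 (namely w1, w2) also forces p3 \land p2.

Yes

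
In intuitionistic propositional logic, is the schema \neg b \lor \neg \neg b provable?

No

This is the weak law of excluded middle, which is not intuitionistically valid.
A Kripke countermodel: worlds s0, s1, s2; order generated by s0 \le s1, s0 \le s2; atoms true at each world — s0:{}; s1:{b}; s2:{}.
s0 \nVdash \neg b \lor \neg \neg b: neither disjunct is forced at s0.
s0 \nVdash \neg b since s1 is accessible from s0 and s1 \Vdash b.
So the root s0 does not force the formula.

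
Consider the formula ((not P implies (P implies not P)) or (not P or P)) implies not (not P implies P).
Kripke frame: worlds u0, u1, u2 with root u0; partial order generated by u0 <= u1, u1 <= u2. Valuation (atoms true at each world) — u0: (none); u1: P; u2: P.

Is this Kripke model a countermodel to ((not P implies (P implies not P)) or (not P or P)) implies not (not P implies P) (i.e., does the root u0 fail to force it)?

Yes

u0 does not force ((not P implies (P implies not P)) or (not P or P)) implies not (not P implies P): already at u0 itself, u0 forces (not P implies (P implies not P)) or (not P or P) but u0 does not force not (not P implies P).
u0 does not force not (not P implies P) since u0 is accessible from u0 and u0 forces not P implies P.
u0 forces not P implies P vacuously: no world accessible from u0 forces the antecedent not P.
So the root u0 does not force ((not P implies (P implies not P)) or (not P or P)) implies not (not P implies P); the model is a countermodel.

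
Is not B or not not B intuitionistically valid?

This is the weak law of excluded middle, which is not intuitionistically valid.
A Kripke countermodel: worlds 0, 1, 2; order generated by 0 <= 1, 0 <= 2; atoms true at each world — 0:{}; 1:{B}; 2:{}.
0 does not force not B or not not B: neither disjunct is forced at 0.
0 does not force not B since 1 is accessible from 0 and 1 forces B.
So the root 0 does not force the formula.

No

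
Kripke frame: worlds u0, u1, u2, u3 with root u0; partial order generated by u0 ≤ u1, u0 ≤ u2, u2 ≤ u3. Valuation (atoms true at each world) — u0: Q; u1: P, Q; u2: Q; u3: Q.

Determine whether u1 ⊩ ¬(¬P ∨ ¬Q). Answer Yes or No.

u1 ⊩ ¬(¬P ∨ ¬Q): no world accessible from u1 forces ¬P ∨ ¬Q.

Yes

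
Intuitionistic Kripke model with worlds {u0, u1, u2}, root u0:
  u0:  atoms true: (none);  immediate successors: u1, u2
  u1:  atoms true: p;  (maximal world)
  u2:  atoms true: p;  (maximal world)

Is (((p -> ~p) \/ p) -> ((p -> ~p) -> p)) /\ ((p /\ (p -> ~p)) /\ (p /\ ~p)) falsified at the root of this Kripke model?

Yes

u0 ||-/- (((p -> ~p) \/ p) -> ((p -> ~p) -> p)) /\ ((p /\ (p -> ~p)) /\ (p /\ ~p)) since u0 fails (p /\ (p -> ~p)) /\ (p /\ ~p).
So the root u0 does not force (((p -> ~p) \/ p) -> ((p -> ~p) -> p)) /\ ((p /\ (p -> ~p)) /\ (p /\ ~p)); the model is a countermodel.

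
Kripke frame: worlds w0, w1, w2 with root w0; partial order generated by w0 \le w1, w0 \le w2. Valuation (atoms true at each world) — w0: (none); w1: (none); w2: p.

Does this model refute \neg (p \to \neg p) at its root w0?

w0 \nVdash \neg (p \to \neg p) since w1 is accessible from w0 and w1 \Vdash p \to \neg p.
w1 \Vdash p \to \neg p vacuously: no world accessible from w1 forces the antecedent p.
So the root w0 does not force \neg (p \to \neg p); the model is a countermodel.

Yes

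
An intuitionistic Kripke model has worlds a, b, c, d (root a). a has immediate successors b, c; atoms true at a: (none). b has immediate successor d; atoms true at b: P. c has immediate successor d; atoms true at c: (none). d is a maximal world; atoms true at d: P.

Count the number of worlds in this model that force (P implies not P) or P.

2

a: does not force it — a does not force (P implies not P) or P: neither disjunct is forced at a.
b: forces it.
c: does not force it — c does not force (P implies not P) or P: neither disjunct is forced at c.
d: forces it.
Worlds forcing the formula: {b, d}.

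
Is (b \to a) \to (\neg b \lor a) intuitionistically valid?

This is the material-implication-as-disjunction principle, which is not intuitionistically valid.
A Kripke countermodel: worlds 0, 1; order generated by 0 \le 1; atoms true at each world — 0:{}; 1:{a,b}.
0 \nVdash (b \to a) \to (\neg b \lor a): already at 0 itself, 0 \Vdash b \to a but 0 \nVdash \neg b \lor a.
0 \nVdash \neg b \lor a: neither disjunct is forced at 0.
0 \nVdash \neg b since 1 is accessible from 0 and 1 \Vdash b.
So the root 0 does not force the formula.

No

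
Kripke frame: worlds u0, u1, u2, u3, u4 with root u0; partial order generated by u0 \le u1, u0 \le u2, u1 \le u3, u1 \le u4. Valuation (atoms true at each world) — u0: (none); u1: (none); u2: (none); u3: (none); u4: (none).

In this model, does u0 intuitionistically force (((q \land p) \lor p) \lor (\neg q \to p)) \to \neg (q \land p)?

u0 \Vdash (((q \land p) \lor p) \lor (\neg q \to p)) \to \neg (q \land p) vacuously: no world accessible from u0 forces the antecedent ((q \land p) \lor p) \lor (\neg q \to p).

Yes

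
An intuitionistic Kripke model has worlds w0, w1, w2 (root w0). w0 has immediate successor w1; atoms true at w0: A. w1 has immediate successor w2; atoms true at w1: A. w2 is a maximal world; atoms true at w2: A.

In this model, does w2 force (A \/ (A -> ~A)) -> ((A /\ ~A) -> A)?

w2 ||- (A \/ (A -> ~A)) -> ((A /\ ~A) -> A): every world accessible from w2 that forces A \/ (A -> ~A) (namely w2) also forces (A /\ ~A) -> A.

Yes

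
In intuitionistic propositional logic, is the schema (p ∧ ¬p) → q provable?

This is an instance of ex falso quodlibet, which is intuitionistically derivable.
No world can force both p and ¬p, so the antecedent p ∧ ¬p is never forced and the implication holds vacuously at every world.

Yes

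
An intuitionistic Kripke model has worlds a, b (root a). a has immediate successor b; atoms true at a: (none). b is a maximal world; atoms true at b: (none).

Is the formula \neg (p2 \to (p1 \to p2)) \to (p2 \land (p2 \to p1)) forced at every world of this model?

Yes

a \Vdash \neg (p2 \to (p1 \to p2)) \to (p2 \land (p2 \to p1)) vacuously: no world accessible from a forces the antecedent \neg (p2 \to (p1 \to p2)).
Since the root a forces \neg (p2 \to (p1 \to p2)) \to (p2 \land (p2 \to p1)) and forcing is persistent (monotone upward), every world forces it.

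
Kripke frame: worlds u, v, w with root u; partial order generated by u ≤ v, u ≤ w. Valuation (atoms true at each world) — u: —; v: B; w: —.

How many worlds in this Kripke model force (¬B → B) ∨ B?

u: does not force it — u ⊮ (¬B → B) ∨ B: neither disjunct is forced at u.
v: forces it.
w: does not force it.
Worlds forcing the formula: {v}.

1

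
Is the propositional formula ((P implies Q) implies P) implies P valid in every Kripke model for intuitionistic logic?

No

This is Peirce's law, which is not intuitionistically valid.
A Kripke countermodel: worlds 0, 1; order generated by 0 <= 1; atoms true at each world — 0:{}; 1:{P}.
0 does not force ((P implies Q) implies P) implies P: already at 0 itself, 0 forces (P implies Q) implies P but 0 does not force P.
0 lacks atom P, so 0 does not force P.
So the root 0 does not force the formula.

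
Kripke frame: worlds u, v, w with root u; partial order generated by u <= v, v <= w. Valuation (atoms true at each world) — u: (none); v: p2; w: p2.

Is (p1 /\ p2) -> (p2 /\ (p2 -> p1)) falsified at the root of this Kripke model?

No

u ||- (p1 /\ p2) -> (p2 /\ (p2 -> p1)) vacuously: no world accessible from u forces the antecedent p1 /\ p2.
So the root u forces (p1 /\ p2) -> (p2 /\ (p2 -> p1)); the model is not a countermodel.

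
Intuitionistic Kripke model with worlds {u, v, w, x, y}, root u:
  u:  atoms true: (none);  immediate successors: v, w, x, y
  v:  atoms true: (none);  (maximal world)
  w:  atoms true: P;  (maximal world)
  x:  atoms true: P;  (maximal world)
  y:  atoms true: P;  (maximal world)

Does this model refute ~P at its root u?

Yes

u ||-/- ~P since w is accessible from u and w ||- P.
So the root u does not force ~P; the model is a countermodel.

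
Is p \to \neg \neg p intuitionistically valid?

Yes

This is double-negation introduction, which is intuitionistically derivable.
If a world forces p then every accessible world forces p (persistence), so none forces \neg p; hence \neg \neg p.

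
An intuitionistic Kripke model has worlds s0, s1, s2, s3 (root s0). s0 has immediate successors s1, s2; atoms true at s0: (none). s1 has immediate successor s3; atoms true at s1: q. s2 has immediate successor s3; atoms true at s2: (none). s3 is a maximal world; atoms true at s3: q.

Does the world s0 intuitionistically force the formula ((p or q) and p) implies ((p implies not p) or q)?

s0 forces ((p or q) and p) implies ((p implies not p) or q) vacuously: no world accessible from s0 forces the antecedent (p or q) and p.

Yes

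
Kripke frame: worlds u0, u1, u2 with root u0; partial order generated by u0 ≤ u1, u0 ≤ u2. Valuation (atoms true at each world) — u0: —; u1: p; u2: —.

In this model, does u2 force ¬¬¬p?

Yes

u2 ⊩ ¬¬¬p: no world accessible from u2 forces ¬¬p.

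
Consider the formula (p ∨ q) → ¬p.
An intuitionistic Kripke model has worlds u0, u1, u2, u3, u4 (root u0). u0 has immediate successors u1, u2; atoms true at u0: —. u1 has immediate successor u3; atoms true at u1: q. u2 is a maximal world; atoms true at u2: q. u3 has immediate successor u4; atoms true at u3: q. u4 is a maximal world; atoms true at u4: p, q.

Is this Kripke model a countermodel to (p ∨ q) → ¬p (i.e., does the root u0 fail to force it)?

u0 ⊮ (p ∨ q) → ¬p: at the accessible world u1, u1 ⊩ p ∨ q but u1 ⊮ ¬p.
u1 ⊮ ¬p since u4 is accessible from u1 and u4 ⊩ p.
So the root u0 does not force (p ∨ q) → ¬p; the model is a countermodel.

Yes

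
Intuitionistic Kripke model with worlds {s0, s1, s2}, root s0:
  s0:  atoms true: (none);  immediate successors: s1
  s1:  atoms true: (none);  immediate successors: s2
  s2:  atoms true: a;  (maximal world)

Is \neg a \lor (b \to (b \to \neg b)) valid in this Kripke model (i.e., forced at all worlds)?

Yes

s0 \Vdash \neg a \lor (b \to (b \to \neg b)) via the disjunct b \to (b \to \neg b).
Since the root s0 forces \neg a \lor (b \to (b \to \neg b)) and forcing is persistent (monotone upward), every world forces it.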